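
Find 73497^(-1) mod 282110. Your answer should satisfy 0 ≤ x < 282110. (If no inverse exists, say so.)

Apply the Euclidean algorithm to 282110 and 73497:
282110 = 3·73497 + 61619
73497 = 1·61619 + 11878
61619 = 5·11878 + 2229
11878 = 5·2229 + 733
2229 = 3·733 + 30
733 = 24·30 + 13
30 = 2·13 + 4
13 = 3·4 + 1
4 = 4·1 + 0
The gcd is 1. Working backward:
1 = 13 − 3·4
1 = −3·30 + 7·13
1 = 7·733 − 171·30
1 = −171·2229 + 520·733
1 = 520·11878 − 2771·2229
1 = −2771·61619 + 14375·11878
1 = 14375·73497 − 17146·61619
1 = −17146·282110 + 65813·73497
So 73497·65813 ≡ 1 (mod 282110).

65813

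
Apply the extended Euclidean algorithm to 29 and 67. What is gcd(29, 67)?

1

Apply Euclid's algorithm to 67 and 29:
67 = 2×29 + 9
29 = 3×9 + 2
9 = 4×2 + 1
2 = 2×1 + 0
gcd(29, 67) = 1.
Back-substituting:
1 = 9 − 4·2
1 = −4·29 + 13·9
1 = 13·67 − 30·29
So 1 = (13)·67 + (-30)·29.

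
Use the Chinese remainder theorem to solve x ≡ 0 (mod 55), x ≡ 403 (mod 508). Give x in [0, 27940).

Write x = 0 + 55·k. Then 55·k ≡ 403 − 0 ≡ 403 (mod 508).
Need 55⁻¹ mod 508. Extended Euclid on (508, 55):
508 = 9*55 + 13
55 = 4*13 + 3
13 = 4*3 + 1
3 = 3*1 + 0
Back-substitute:
1 = 13 − 4·3
1 = −4·55 + 17·13
1 = 17·508 − 157·55
55⁻¹ ≡ 351 (mod 508), so k ≡ 351·403 ≡ 229 (mod 508).
x = 0 + 55·229 = 12595.

12595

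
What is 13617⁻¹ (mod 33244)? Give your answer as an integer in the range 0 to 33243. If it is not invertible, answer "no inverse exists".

gcd(33244, 13617) by repeated division:
33244 = 2*13617 + 6010
13617 = 2*6010 + 1597
6010 = 3*1597 + 1219
1597 = 1*1219 + 378
1219 = 3*378 + 85
378 = 4*85 + 38
85 = 2*38 + 9
38 = 4*9 + 2
9 = 4*2 + 1
2 = 2*1 + 0
The gcd is 1. Working backward:
1 = 9 − 4·2
1 = −4·38 + 17·9
1 = 17·85 − 38·38
1 = −38·378 + 169·85
1 = 169·1219 − 545·378
1 = −545·1597 + 714·1219
1 = 714·6010 − 2687·1597
1 = −2687·13617 + 6088·6010
1 = 6088·33244 − 14863·13617
So 13617·(-14863) ≡ 1 (mod 33244), and -14863 ≡ 18381 (mod 33244).

18381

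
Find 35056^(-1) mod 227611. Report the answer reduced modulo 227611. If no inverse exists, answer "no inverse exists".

25640

gcd(227611, 35056) by repeated division:
227611 = 6*35056 + 17275
35056 = 2*17275 + 506
17275 = 34*506 + 71
506 = 7*71 + 9
71 = 7*9 + 8
9 = 1*8 + 1
8 = 8*1 + 0
The gcd is 1. Working backward:
1 = 9 − 8
1 = −71 + 8·9
1 = 8·506 − 57·71
1 = −57·17275 + 1946·506
1 = 1946·35056 − 3949·17275
1 = −3949·227611 + 25640·35056
So 35056·25640 ≡ 1 (mod 227611).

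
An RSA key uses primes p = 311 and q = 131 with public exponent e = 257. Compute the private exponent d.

3293

φ(n) = (p−1)(q−1) = 310·130 = 40300.
Need d with 257·d ≡ 1 (mod 40300). Apply the extended Euclidean algorithm:
40300 = 156×257 + 208
257 = 1×208 + 49
208 = 4×49 + 12
49 = 4×12 + 1
12 = 12×1 + 0
Back-substitute:
1 = 49 − 4·12
1 = −4·208 + 17·49
1 = 17·257 − 21·208
1 = −21·40300 + 3293·257
So 257·3293 ≡ 1 (mod 40300), hence d = 3293.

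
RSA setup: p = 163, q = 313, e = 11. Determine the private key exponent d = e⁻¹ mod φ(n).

φ(n) = (p−1)(q−1) = 162·312 = 50544.
Need d with 11·d ≡ 1 (mod 50544). Apply the extended Euclidean algorithm:
50544 = 4594*11 + 10
11 = 1*10 + 1
10 = 10*1 + 0
Back-substitute:
1 = 11 − 10
1 = −50544 + 4595·11
So 11·4595 ≡ 1 (mod 50544), hence d = 4595.

4595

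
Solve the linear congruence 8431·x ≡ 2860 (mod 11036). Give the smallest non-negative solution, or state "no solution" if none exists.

3960

First find gcd(8431, 11036):
11036 = 1×8431 + 2605
8431 = 3×2605 + 616
2605 = 4×616 + 141
616 = 4×141 + 52
141 = 2×52 + 37
52 = 1×37 + 15
37 = 2×15 + 7
15 = 2×7 + 1
7 = 7×1 + 0
gcd = 1, so a unique solution mod 11036 exists.
Back-substitute for the Bézout coefficients:
1 = 15 − 2·7
1 = −2·37 + 5·15
1 = 5·52 − 7·37
1 = −7·141 + 19·52
1 = 19·616 − 83·141
1 = −83·2605 + 351·616
1 = 351·8431 − 1136·2605
1 = −1136·11036 + 1487·8431
So 8431·(1487) ≡ 1 (mod 11036), giving 8431⁻¹ ≡ 1487.
x ≡ 8431⁻¹·2860 ≡ 1487·2860 ≡ 3960 (mod 11036).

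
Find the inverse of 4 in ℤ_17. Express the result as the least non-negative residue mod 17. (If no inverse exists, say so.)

13

gcd(17, 4) by repeated division:
17 = 4*4 + 1
4 = 4*1 + 0
gcd = 1, so the inverse exists. Back-substitute:
1 = 17 − 4·4
Hence 4⁻¹ ≡ -4 ≡ 13 (mod 17).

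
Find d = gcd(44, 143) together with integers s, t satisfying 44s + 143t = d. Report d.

Euclidean algorithm:
143 = 3×44 + 11
44 = 4×11 + 0
gcd(44, 143) = 11.
Working backward:
11 = 143 − 3·44
So 11 = (1)·143 + (-3)·44.

11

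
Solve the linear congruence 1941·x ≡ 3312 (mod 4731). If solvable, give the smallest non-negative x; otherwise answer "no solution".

First find gcd(1941, 4731):
4731 = 2·1941 + 849
1941 = 2·849 + 243
849 = 3·243 + 120
243 = 2·120 + 3
120 = 40·3 + 0
gcd = 3 and 3 | 3312, so solutions exist. Divide through by 3: 647x ≡ 1104 (mod 1577).
Now find 647⁻¹ mod 1577:
1577 = 2·647 + 283
647 = 2·283 + 81
283 = 3·81 + 40
81 = 2·40 + 1
40 = 40·1 + 0
Back-substitute:
1 = 81 − 2·40
1 = −2·283 + 7·81
1 = 7·647 − 16·283
1 = −16·1577 + 39·647
So 647⁻¹ ≡ 39 (mod 1577).
Then x ≡ 39·1104 ≡ 477 (mod 1577); the smallest non-negative solution is x = 477.

477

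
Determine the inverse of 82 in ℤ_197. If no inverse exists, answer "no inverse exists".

185

Run Euclid on (197, 82):
197 = 2*82 + 33
82 = 2*33 + 16
33 = 2*16 + 1
16 = 16*1 + 0
Since gcd(82, 197) = 1, back-substitute to write 1 as a combination:
1 = 33 − 2·16
1 = −2·82 + 5·33
1 = 5·197 − 12·82
So 82·(-12) ≡ 1 (mod 197), and -12 ≡ 185 (mod 197).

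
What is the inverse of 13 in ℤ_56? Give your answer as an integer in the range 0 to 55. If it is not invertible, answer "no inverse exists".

Run Euclid on (56, 13):
56 = 4·13 + 4
13 = 3·4 + 1
4 = 4·1 + 0
The gcd is 1. Working backward:
1 = 13 − 3·4
1 = −3·56 + 13·13
So 13·13 ≡ 1 (mod 56).

13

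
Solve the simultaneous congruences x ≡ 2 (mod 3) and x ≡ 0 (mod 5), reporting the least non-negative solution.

Write x = 2 + 3·k. Then 3·k ≡ 0 − 2 ≡ 3 (mod 5).
Need 3⁻¹ mod 5. Extended Euclid on (5, 3):
5 = 1·3 + 2
3 = 1·2 + 1
2 = 2·1 + 0
Back-substitute:
1 = 3 − 2
1 = −5 + 2·3
3⁻¹ ≡ 2 (mod 5), so k ≡ 2·3 ≡ 1 (mod 5).
x = 2 + 3·1 = 5.

5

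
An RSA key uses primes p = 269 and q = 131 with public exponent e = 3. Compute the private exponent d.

23227

φ(n) = (p−1)(q−1) = 268·130 = 34840.
Need d with 3·d ≡ 1 (mod 34840). Apply the extended Euclidean algorithm:
34840 = 11613*3 + 1
3 = 3*1 + 0
Back-substitute:
1 = 34840 − 11613·3
So 3·(-11613) ≡ 1 (mod 34840), hence d ≡ -11613 ≡ 23227 (mod 34840).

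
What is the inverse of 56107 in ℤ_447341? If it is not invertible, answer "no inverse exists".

Extended Euclidean algorithm:
447341 = 7·56107 + 54592
56107 = 1·54592 + 1515
54592 = 36·1515 + 52
1515 = 29·52 + 7
52 = 7·7 + 3
7 = 2·3 + 1
3 = 3·1 + 0
Since gcd(56107, 447341) = 1, back-substitute to write 1 as a combination:
1 = 7 − 2·3
1 = −2·52 + 15·7
1 = 15·1515 − 437·52
1 = −437·54592 + 15747·1515
1 = 15747·56107 − 16184·54592
1 = −16184·447341 + 129035·56107
So 56107·129035 ≡ 1 (mod 447341).

129035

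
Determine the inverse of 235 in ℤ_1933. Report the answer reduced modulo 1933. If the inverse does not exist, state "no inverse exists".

Apply the Euclidean algorithm to 1933 and 235:
1933 = 8·235 + 53
235 = 4·53 + 23
53 = 2·23 + 7
23 = 3·7 + 2
7 = 3·2 + 1
2 = 2·1 + 0
Since gcd(235, 1933) = 1, back-substitute to write 1 as a combination:
1 = 7 − 3·2
1 = −3·23 + 10·7
1 = 10·53 − 23·23
1 = −23·235 + 102·53
1 = 102·1933 − 839·235
Hence 235⁻¹ ≡ -839 ≡ 1094 (mod 1933).

1094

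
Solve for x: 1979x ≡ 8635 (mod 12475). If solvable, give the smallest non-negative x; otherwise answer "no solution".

First find gcd(1979, 12475):
12475 = 6·1979 + 601
1979 = 3·601 + 176
601 = 3·176 + 73
176 = 2·73 + 30
73 = 2·30 + 13
30 = 2·13 + 4
13 = 3·4 + 1
4 = 4·1 + 0
gcd = 1, so a unique solution mod 12475 exists.
Back-substitute for the Bézout coefficients:
1 = 13 − 3·4
1 = −3·30 + 7·13
1 = 7·73 − 17·30
1 = −17·176 + 41·73
1 = 41·601 − 140·176
1 = −140·1979 + 461·601
1 = 461·12475 − 2906·1979
So 1979·(-2906) ≡ 1 (mod 12475), giving 1979⁻¹ ≡ 9569.
x ≡ 1979⁻¹·8635 ≡ 9569·8635 ≡ 6390 (mod 12475).

6390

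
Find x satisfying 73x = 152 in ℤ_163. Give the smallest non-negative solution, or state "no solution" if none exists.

78

First find gcd(73, 163):
163 = 2·73 + 17
73 = 4·17 + 5
17 = 3·5 + 2
5 = 2·2 + 1
2 = 2·1 + 0
gcd = 1, so a unique solution mod 163 exists.
Back-substitute for the Bézout coefficients:
1 = 5 − 2·2
1 = −2·17 + 7·5
1 = 7·73 − 30·17
1 = −30·163 + 67·73
So 73·(67) ≡ 1 (mod 163), giving 73⁻¹ ≡ 67.
x ≡ 73⁻¹·152 ≡ 67·152 ≡ 78 (mod 163).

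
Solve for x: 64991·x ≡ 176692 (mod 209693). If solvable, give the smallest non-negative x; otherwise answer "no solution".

59396

First find gcd(64991, 209693):
209693 = 3·64991 + 14720
64991 = 4·14720 + 6111
14720 = 2·6111 + 2498
6111 = 2·2498 + 1115
2498 = 2·1115 + 268
1115 = 4·268 + 43
268 = 6·43 + 10
43 = 4·10 + 3
10 = 3·3 + 1
3 = 3·1 + 0
gcd = 1, so a unique solution mod 209693 exists.
Back-substitute for the Bézout coefficients:
1 = 10 − 3·3
1 = −3·43 + 13·10
1 = 13·268 − 81·43
1 = −81·1115 + 337·268
1 = 337·2498 − 755·1115
1 = −755·6111 + 1847·2498
1 = 1847·14720 − 4449·6111
1 = −4449·64991 + 19643·14720
1 = 19643·209693 − 63378·64991
So 64991·(-63378) ≡ 1 (mod 209693), giving 64991⁻¹ ≡ 146315.
x ≡ 64991⁻¹·176692 ≡ 146315·176692 ≡ 59396 (mod 209693).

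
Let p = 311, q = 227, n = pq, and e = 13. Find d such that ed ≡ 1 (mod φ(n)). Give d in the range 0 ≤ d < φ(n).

21557

φ(n) = (p−1)(q−1) = 310·226 = 70060.
Need d with 13·d ≡ 1 (mod 70060). Apply the extended Euclidean algorithm:
70060 = 5389×13 + 3
13 = 4×3 + 1
3 = 3×1 + 0
Back-substitute:
1 = 13 − 4·3
1 = −4·70060 + 21557·13
So 13·21557 ≡ 1 (mod 70060), hence d = 21557.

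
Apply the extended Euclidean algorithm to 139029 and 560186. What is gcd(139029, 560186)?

Repeated division:
560186 = 4*139029 + 4070
139029 = 34*4070 + 649
4070 = 6*649 + 176
649 = 3*176 + 121
176 = 1*121 + 55
121 = 2*55 + 11
55 = 5*11 + 0
gcd(139029, 560186) = 11.
Back-substituting:
11 = 121 − 2·55
11 = −2·176 + 3·121
11 = 3·649 − 11·176
11 = −11·4070 + 69·649
11 = 69·139029 − 2357·4070
11 = −2357·560186 + 9497·139029
So 11 = (-2357)·560186 + (9497)·139029.

11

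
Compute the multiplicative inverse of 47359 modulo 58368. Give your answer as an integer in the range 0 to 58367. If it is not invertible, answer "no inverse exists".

Run Euclid on (58368, 47359):
58368 = 1·47359 + 11009
47359 = 4·11009 + 3323
11009 = 3·3323 + 1040
3323 = 3·1040 + 203
1040 = 5·203 + 25
203 = 8·25 + 3
25 = 8·3 + 1
3 = 3·1 + 0
gcd = 1, so the inverse exists. Back-substitute:
1 = 25 − 8·3
1 = −8·203 + 65·25
1 = 65·1040 − 333·203
1 = −333·3323 + 1064·1040
1 = 1064·11009 − 3525·3323
1 = −3525·47359 + 15164·11009
1 = 15164·58368 − 18689·47359
So 47359·(-18689) ≡ 1 (mod 58368), and -18689 ≡ 39679 (mod 58368).

39679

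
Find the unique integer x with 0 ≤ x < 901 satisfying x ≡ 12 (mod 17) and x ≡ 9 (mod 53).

539

Write x = 12 + 17·k. Then 17·k ≡ 9 − 12 ≡ 50 (mod 53).
Need 17⁻¹ mod 53. Extended Euclid on (53, 17):
53 = 3·17 + 2
17 = 8·2 + 1
2 = 2·1 + 0
Back-substitute:
1 = 17 − 8·2
1 = −8·53 + 25·17
17⁻¹ ≡ 25 (mod 53), so k ≡ 25·50 ≡ 31 (mod 53).
x = 12 + 17·31 = 539.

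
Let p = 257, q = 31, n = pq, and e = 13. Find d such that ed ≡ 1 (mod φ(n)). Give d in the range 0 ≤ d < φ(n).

5317

φ(n) = (p−1)(q−1) = 256·30 = 7680.
Need d with 13·d ≡ 1 (mod 7680). Apply the extended Euclidean algorithm:
7680 = 590×13 + 10
13 = 1×10 + 3
10 = 3×3 + 1
3 = 3×1 + 0
Back-substitute:
1 = 10 − 3·3
1 = −3·13 + 4·10
1 = 4·7680 − 2363·13
So 13·(-2363) ≡ 1 (mod 7680), hence d ≡ -2363 ≡ 5317 (mod 7680).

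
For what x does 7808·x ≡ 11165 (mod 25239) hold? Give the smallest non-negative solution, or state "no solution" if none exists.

19102

First find gcd(7808, 25239):
25239 = 3*7808 + 1815
7808 = 4*1815 + 548
1815 = 3*548 + 171
548 = 3*171 + 35
171 = 4*35 + 31
35 = 1*31 + 4
31 = 7*4 + 3
4 = 1*3 + 1
3 = 3*1 + 0
gcd = 1, so a unique solution mod 25239 exists.
Back-substitute for the Bézout coefficients:
1 = 4 − 3
1 = −31 + 8·4
1 = 8·35 − 9·31
1 = −9·171 + 44·35
1 = 44·548 − 141·171
1 = −141·1815 + 467·548
1 = 467·7808 − 2009·1815
1 = −2009·25239 + 6494·7808
So 7808·(6494) ≡ 1 (mod 25239), giving 7808⁻¹ ≡ 6494.
x ≡ 7808⁻¹·11165 ≡ 6494·11165 ≡ 19102 (mod 25239).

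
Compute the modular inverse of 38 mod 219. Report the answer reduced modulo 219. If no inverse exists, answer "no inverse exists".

98

Extended Euclidean algorithm:
219 = 5·38 + 29
38 = 1·29 + 9
29 = 3·9 + 2
9 = 4·2 + 1
2 = 2·1 + 0
The gcd is 1. Working backward:
1 = 9 − 4·2
1 = −4·29 + 13·9
1 = 13·38 − 17·29
1 = −17·219 + 98·38
So 38·98 ≡ 1 (mod 219).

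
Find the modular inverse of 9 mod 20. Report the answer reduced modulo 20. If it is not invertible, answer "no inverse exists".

Run Euclid on (20, 9):
20 = 2×9 + 2
9 = 4×2 + 1
2 = 2×1 + 0
gcd = 1, so the inverse exists. Back-substitute:
1 = 9 − 4·2
1 = −4·20 + 9·9
So 9·9 ≡ 1 (mod 20).

9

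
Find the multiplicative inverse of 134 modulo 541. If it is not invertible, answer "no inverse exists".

432

Apply the Euclidean algorithm to 541 and 134:
541 = 4×134 + 5
134 = 26×5 + 4
5 = 1×4 + 1
4 = 4×1 + 0
The gcd is 1. Working backward:
1 = 5 − 4
1 = −134 + 27·5
1 = 27·541 − 109·134
Hence 134⁻¹ ≡ -109 ≡ 432 (mod 541).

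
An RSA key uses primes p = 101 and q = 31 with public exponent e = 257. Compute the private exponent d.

φ(n) = (p−1)(q−1) = 100·30 = 3000.
Need d with 257·d ≡ 1 (mod 3000). Apply the extended Euclidean algorithm:
3000 = 11·257 + 173
257 = 1·173 + 84
173 = 2·84 + 5
84 = 16·5 + 4
5 = 1·4 + 1
4 = 4·1 + 0
Back-substitute:
1 = 5 − 4
1 = −84 + 17·5
1 = 17·173 − 35·84
1 = −35·257 + 52·173
1 = 52·3000 − 607·257
So 257·(-607) ≡ 1 (mod 3000), hence d ≡ -607 ≡ 2393 (mod 3000).

2393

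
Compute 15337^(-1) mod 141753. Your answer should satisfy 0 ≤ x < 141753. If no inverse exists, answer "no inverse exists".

126244

Apply the Euclidean algorithm to 141753 and 15337:
141753 = 9×15337 + 3720
15337 = 4×3720 + 457
3720 = 8×457 + 64
457 = 7×64 + 9
64 = 7×9 + 1
9 = 9×1 + 0
Since gcd(15337, 141753) = 1, back-substitute to write 1 as a combination:
1 = 64 − 7·9
1 = −7·457 + 50·64
1 = 50·3720 − 407·457
1 = −407·15337 + 1678·3720
1 = 1678·141753 − 15509·15337
Thus 15337·(-15509) ≡ 1 (mod 141753); reducing, -15509 mod 141753 = 126244.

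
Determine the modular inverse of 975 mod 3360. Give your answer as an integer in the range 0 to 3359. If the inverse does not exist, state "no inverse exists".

no inverse exists

Euclidean algorithm on 3360, 975:
3360 = 3·975 + 435
975 = 2·435 + 105
435 = 4·105 + 15
105 = 7·15 + 0
gcd(975, 3360) = 15 ≠ 1, so 975 has no multiplicative inverse modulo 3360.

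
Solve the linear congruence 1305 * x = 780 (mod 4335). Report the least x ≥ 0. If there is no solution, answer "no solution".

77

First find gcd(1305, 4335):
4335 = 3·1305 + 420
1305 = 3·420 + 45
420 = 9·45 + 15
45 = 3·15 + 0
gcd = 15 and 15 | 780, so solutions exist. Divide through by 15: 87x ≡ 52 (mod 289).
Now find 87⁻¹ mod 289:
289 = 3·87 + 28
87 = 3·28 + 3
28 = 9·3 + 1
3 = 3·1 + 0
Back-substitute:
1 = 28 − 9·3
1 = −9·87 + 28·28
1 = 28·289 − 93·87
So 87·(-93) ≡ 1 (mod 289), i.e. 87⁻¹ ≡ 196.
Then x ≡ 196·52 ≡ 77 (mod 289); the smallest non-negative solution is x = 77.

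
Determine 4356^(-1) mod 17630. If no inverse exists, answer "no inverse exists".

no inverse exists

Compute gcd(4356, 17630):
17630 = 4*4356 + 206
4356 = 21*206 + 30
206 = 6*30 + 26
30 = 1*26 + 4
26 = 6*4 + 2
4 = 2*2 + 0
gcd(4356, 17630) = 2 ≠ 1, so 4356 has no multiplicative inverse modulo 17630.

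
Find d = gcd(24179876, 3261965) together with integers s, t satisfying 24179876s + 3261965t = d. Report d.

7

Euclidean algorithm:
24179876 = 7×3261965 + 1346121
3261965 = 2×1346121 + 569723
1346121 = 2×569723 + 206675
569723 = 2×206675 + 156373
206675 = 1×156373 + 50302
156373 = 3×50302 + 5467
50302 = 9×5467 + 1099
5467 = 4×1099 + 1071
1099 = 1×1071 + 28
1071 = 38×28 + 7
28 = 4×7 + 0
gcd(24179876, 3261965) = 7.
Working backward:
7 = 1071 − 38·28
7 = −38·1099 + 39·1071
7 = 39·5467 − 194·1099
7 = −194·50302 + 1785·5467
7 = 1785·156373 − 5549·50302
7 = −5549·206675 + 7334·156373
7 = 7334·569723 − 20217·206675
7 = −20217·1346121 + 47768·569723
7 = 47768·3261965 − 115753·1346121
7 = −115753·24179876 + 858039·3261965
So 7 = (-115753)·24179876 + (858039)·3261965.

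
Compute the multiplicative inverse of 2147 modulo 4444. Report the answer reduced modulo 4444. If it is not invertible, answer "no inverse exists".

Run Euclid on (4444, 2147):
4444 = 2×2147 + 150
2147 = 14×150 + 47
150 = 3×47 + 9
47 = 5×9 + 2
9 = 4×2 + 1
2 = 2×1 + 0
Since gcd(2147, 4444) = 1, back-substitute to write 1 as a combination:
1 = 9 − 4·2
1 = −4·47 + 21·9
1 = 21·150 − 67·47
1 = −67·2147 + 959·150
1 = 959·4444 − 1985·2147
Hence 2147⁻¹ ≡ -1985 ≡ 2459 (mod 4444).

2459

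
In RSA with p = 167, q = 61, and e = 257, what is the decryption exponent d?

φ(n) = (p−1)(q−1) = 166·60 = 9960.
Need d with 257·d ≡ 1 (mod 9960). Apply the extended Euclidean algorithm:
9960 = 38×257 + 194
257 = 1×194 + 63
194 = 3×63 + 5
63 = 12×5 + 3
5 = 1×3 + 2
3 = 1×2 + 1
2 = 2×1 + 0
Back-substitute:
1 = 3 − 2
1 = −5 + 2·3
1 = 2·63 − 25·5
1 = −25·194 + 77·63
1 = 77·257 − 102·194
1 = −102·9960 + 3953·257
So 257·3953 ≡ 1 (mod 9960), hence d = 3953.

3953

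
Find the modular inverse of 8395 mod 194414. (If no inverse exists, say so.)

108983

Extended Euclidean algorithm:
194414 = 23*8395 + 1329
8395 = 6*1329 + 421
1329 = 3*421 + 66
421 = 6*66 + 25
66 = 2*25 + 16
25 = 1*16 + 9
16 = 1*9 + 7
9 = 1*7 + 2
7 = 3*2 + 1
2 = 2*1 + 0
The gcd is 1. Working backward:
1 = 7 − 3·2
1 = −3·9 + 4·7
1 = 4·16 − 7·9
1 = −7·25 + 11·16
1 = 11·66 − 29·25
1 = −29·421 + 185·66
1 = 185·1329 − 584·421
1 = −584·8395 + 3689·1329
1 = 3689·194414 − 85431·8395
Thus 8395·(-85431) ≡ 1 (mod 194414); reducing, -85431 mod 194414 = 108983.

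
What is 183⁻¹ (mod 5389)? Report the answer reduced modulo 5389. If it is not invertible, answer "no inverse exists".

gcd(5389, 183) by repeated division:
5389 = 29·183 + 82
183 = 2·82 + 19
82 = 4·19 + 6
19 = 3·6 + 1
6 = 6·1 + 0
gcd = 1, so the inverse exists. Back-substitute:
1 = 19 − 3·6
1 = −3·82 + 13·19
1 = 13·183 − 29·82
1 = −29·5389 + 854·183
So 183·854 ≡ 1 (mod 5389).

854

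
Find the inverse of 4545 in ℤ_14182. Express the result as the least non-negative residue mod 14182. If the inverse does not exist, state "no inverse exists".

gcd(14182, 4545) by repeated division:
14182 = 3·4545 + 547
4545 = 8·547 + 169
547 = 3·169 + 40
169 = 4·40 + 9
40 = 4·9 + 4
9 = 2·4 + 1
4 = 4·1 + 0
gcd = 1, so the inverse exists. Back-substitute:
1 = 9 − 2·4
1 = −2·40 + 9·9
1 = 9·169 − 38·40
1 = −38·547 + 123·169
1 = 123·4545 − 1022·547
1 = −1022·14182 + 3189·4545
So 4545·3189 ≡ 1 (mod 14182).

3189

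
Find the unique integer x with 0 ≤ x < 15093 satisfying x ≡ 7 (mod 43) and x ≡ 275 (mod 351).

Write x = 7 + 43·k. Then 43·k ≡ 275 − 7 ≡ 268 (mod 351).
Need 43⁻¹ mod 351. Extended Euclid on (351, 43):
351 = 8*43 + 7
43 = 6*7 + 1
7 = 7*1 + 0
Back-substitute:
1 = 43 − 6·7
1 = −6·351 + 49·43
43⁻¹ ≡ 49 (mod 351), so k ≡ 49·268 ≡ 145 (mod 351).
x = 7 + 43·145 = 6242.

6242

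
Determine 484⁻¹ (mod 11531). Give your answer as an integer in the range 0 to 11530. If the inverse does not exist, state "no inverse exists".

4884

Apply the Euclidean algorithm to 11531 and 484:
11531 = 23×484 + 399
484 = 1×399 + 85
399 = 4×85 + 59
85 = 1×59 + 26
59 = 2×26 + 7
26 = 3×7 + 5
7 = 1×5 + 2
5 = 2×2 + 1
2 = 2×1 + 0
Since gcd(484, 11531) = 1, back-substitute to write 1 as a combination:
1 = 5 − 2·2
1 = −2·7 + 3·5
1 = 3·26 − 11·7
1 = −11·59 + 25·26
1 = 25·85 − 36·59
1 = −36·399 + 169·85
1 = 169·484 − 205·399
1 = −205·11531 + 4884·484
So 484·4884 ≡ 1 (mod 11531).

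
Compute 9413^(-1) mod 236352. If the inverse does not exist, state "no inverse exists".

Extended Euclidean algorithm:
236352 = 25*9413 + 1027
9413 = 9*1027 + 170
1027 = 6*170 + 7
170 = 24*7 + 2
7 = 3*2 + 1
2 = 2*1 + 0
The gcd is 1. Working backward:
1 = 7 − 3·2
1 = −3·170 + 73·7
1 = 73·1027 − 441·170
1 = −441·9413 + 4042·1027
1 = 4042·236352 − 101491·9413
Hence 9413⁻¹ ≡ -101491 ≡ 134861 (mod 236352).

134861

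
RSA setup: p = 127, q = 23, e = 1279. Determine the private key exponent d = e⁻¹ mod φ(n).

2215

φ(n) = (p−1)(q−1) = 126·22 = 2772.
Need d with 1279·d ≡ 1 (mod 2772). Apply the extended Euclidean algorithm:
2772 = 2*1279 + 214
1279 = 5*214 + 209
214 = 1*209 + 5
209 = 41*5 + 4
5 = 1*4 + 1
4 = 4*1 + 0
Back-substitute:
1 = 5 − 4
1 = −209 + 42·5
1 = 42·214 − 43·209
1 = −43·1279 + 257·214
1 = 257·2772 − 557·1279
So 1279·(-557) ≡ 1 (mod 2772), hence d ≡ -557 ≡ 2215 (mod 2772).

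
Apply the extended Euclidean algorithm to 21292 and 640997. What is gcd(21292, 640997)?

1

Apply Euclid's algorithm to 640997 and 21292:
640997 = 30×21292 + 2237
21292 = 9×2237 + 1159
2237 = 1×1159 + 1078
1159 = 1×1078 + 81
1078 = 13×81 + 25
81 = 3×25 + 6
25 = 4×6 + 1
6 = 6×1 + 0
gcd(21292, 640997) = 1.
Back-substituting:
1 = 25 − 4·6
1 = −4·81 + 13·25
1 = 13·1078 − 173·81
1 = −173·1159 + 186·1078
1 = 186·2237 − 359·1159
1 = −359·21292 + 3417·2237
1 = 3417·640997 − 102869·21292
So 1 = (3417)·640997 + (-102869)·21292.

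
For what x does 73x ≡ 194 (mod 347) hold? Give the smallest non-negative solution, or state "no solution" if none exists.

131

First find gcd(73, 347):
347 = 4×73 + 55
73 = 1×55 + 18
55 = 3×18 + 1
18 = 18×1 + 0
gcd = 1, so a unique solution mod 347 exists.
Back-substitute for the Bézout coefficients:
1 = 55 − 3·18
1 = −3·73 + 4·55
1 = 4·347 − 19·73
So 73·(-19) ≡ 1 (mod 347), giving 73⁻¹ ≡ 328.
x ≡ 73⁻¹·194 ≡ 328·194 ≡ 131 (mod 347).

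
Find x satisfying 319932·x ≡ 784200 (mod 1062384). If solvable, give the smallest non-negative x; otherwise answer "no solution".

88478

First find gcd(319932, 1062384):
1062384 = 3×319932 + 102588
319932 = 3×102588 + 12168
102588 = 8×12168 + 5244
12168 = 2×5244 + 1680
5244 = 3×1680 + 204
1680 = 8×204 + 48
204 = 4×48 + 12
48 = 4×12 + 0
gcd = 12 and 12 | 784200, so solutions exist. Divide through by 12: 26661x ≡ 65350 (mod 88532).
Now find 26661⁻¹ mod 88532:
88532 = 3·26661 + 8549
26661 = 3·8549 + 1014
8549 = 8·1014 + 437
1014 = 2·437 + 140
437 = 3·140 + 17
140 = 8·17 + 4
17 = 4·4 + 1
4 = 4·1 + 0
Back-substitute:
1 = 17 − 4·4
1 = −4·140 + 33·17
1 = 33·437 − 103·140
1 = −103·1014 + 239·437
1 = 239·8549 − 2015·1014
1 = −2015·26661 + 6284·8549
1 = 6284·88532 − 20867·26661
So 26661·(-20867) ≡ 1 (mod 88532), i.e. 26661⁻¹ ≡ 67665.
Then x ≡ 67665·65350 ≡ 88478 (mod 88532); the smallest non-negative solution is x = 88478.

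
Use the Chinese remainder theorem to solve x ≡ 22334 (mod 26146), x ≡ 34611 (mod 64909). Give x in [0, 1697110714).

Write x = 22334 + 26146·k. Then 26146·k ≡ 34611 − 22334 ≡ 12277 (mod 64909).
Need 26146⁻¹ mod 64909. Extended Euclid on (64909, 26146):
64909 = 2*26146 + 12617
26146 = 2*12617 + 912
12617 = 13*912 + 761
912 = 1*761 + 151
761 = 5*151 + 6
151 = 25*6 + 1
6 = 6*1 + 0
Back-substitute:
1 = 151 − 25·6
1 = −25·761 + 126·151
1 = 126·912 − 151·761
1 = −151·12617 + 2089·912
1 = 2089·26146 − 4329·12617
1 = −4329·64909 + 10747·26146
26146⁻¹ ≡ 10747 (mod 64909), so k ≡ 10747·12277 ≡ 45831 (mod 64909).
x = 22334 + 26146·45831 = 1198319660.

1198319660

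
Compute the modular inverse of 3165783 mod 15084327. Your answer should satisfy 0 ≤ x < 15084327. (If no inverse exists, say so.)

no inverse exists

Compute gcd(3165783, 15084327):
15084327 = 4*3165783 + 2421195
3165783 = 1*2421195 + 744588
2421195 = 3*744588 + 187431
744588 = 3*187431 + 182295
187431 = 1*182295 + 5136
182295 = 35*5136 + 2535
5136 = 2*2535 + 66
2535 = 38*66 + 27
66 = 2*27 + 12
27 = 2*12 + 3
12 = 4*3 + 0
Since gcd = 3 > 1, 3165783 is not a unit mod 15084327.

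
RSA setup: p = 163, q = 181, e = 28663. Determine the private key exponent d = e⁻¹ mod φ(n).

φ(n) = (p−1)(q−1) = 162·180 = 29160.
Need d with 28663·d ≡ 1 (mod 29160). Apply the extended Euclidean algorithm:
29160 = 1*28663 + 497
28663 = 57*497 + 334
497 = 1*334 + 163
334 = 2*163 + 8
163 = 20*8 + 3
8 = 2*3 + 2
3 = 1*2 + 1
2 = 2*1 + 0
Back-substitute:
1 = 3 − 2
1 = −8 + 3·3
1 = 3·163 − 61·8
1 = −61·334 + 125·163
1 = 125·497 − 186·334
1 = −186·28663 + 10727·497
1 = 10727·29160 − 10913·28663
So 28663·(-10913) ≡ 1 (mod 29160), hence d ≡ -10913 ≡ 18247 (mod 29160).

18247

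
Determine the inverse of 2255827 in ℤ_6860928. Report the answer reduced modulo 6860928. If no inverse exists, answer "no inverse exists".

Apply the Euclidean algorithm to 6860928 and 2255827:
6860928 = 3×2255827 + 93447
2255827 = 24×93447 + 13099
93447 = 7×13099 + 1754
13099 = 7×1754 + 821
1754 = 2×821 + 112
821 = 7×112 + 37
112 = 3×37 + 1
37 = 37×1 + 0
The gcd is 1. Working backward:
1 = 112 − 3·37
1 = −3·821 + 22·112
1 = 22·1754 − 47·821
1 = −47·13099 + 351·1754
1 = 351·93447 − 2504·13099
1 = −2504·2255827 + 60447·93447
1 = 60447·6860928 − 183845·2255827
Thus 2255827·(-183845) ≡ 1 (mod 6860928); reducing, -183845 mod 6860928 = 6677083.

6677083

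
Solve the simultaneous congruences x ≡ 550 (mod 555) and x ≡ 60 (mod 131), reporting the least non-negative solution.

10540

Write x = 550 + 555·k. Then 555·k ≡ 60 − 550 ≡ 34 (mod 131).
Need 555⁻¹ mod 131. Extended Euclid on (131, 31):
131 = 4·31 + 7
31 = 4·7 + 3
7 = 2·3 + 1
3 = 3·1 + 0
Back-substitute:
1 = 7 − 2·3
1 = −2·31 + 9·7
1 = 9·131 − 38·31
555⁻¹ ≡ 93 (mod 131), so k ≡ 93·34 ≡ 18 (mod 131).
x = 550 + 555·18 = 10540.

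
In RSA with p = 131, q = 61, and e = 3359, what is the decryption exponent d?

5039

φ(n) = (p−1)(q−1) = 130·60 = 7800.
Need d with 3359·d ≡ 1 (mod 7800). Apply the extended Euclidean algorithm:
7800 = 2·3359 + 1082
3359 = 3·1082 + 113
1082 = 9·113 + 65
113 = 1·65 + 48
65 = 1·48 + 17
48 = 2·17 + 14
17 = 1·14 + 3
14 = 4·3 + 2
3 = 1·2 + 1
2 = 2·1 + 0
Back-substitute:
1 = 3 − 2
1 = −14 + 5·3
1 = 5·17 − 6·14
1 = −6·48 + 17·17
1 = 17·65 − 23·48
1 = −23·113 + 40·65
1 = 40·1082 − 383·113
1 = −383·3359 + 1189·1082
1 = 1189·7800 − 2761·3359
So 3359·(-2761) ≡ 1 (mod 7800), hence d ≡ -2761 ≡ 5039 (mod 7800).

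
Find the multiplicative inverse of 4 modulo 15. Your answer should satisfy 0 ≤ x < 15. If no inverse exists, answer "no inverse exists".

Apply the Euclidean algorithm to 15 and 4:
15 = 3·4 + 3
4 = 1·3 + 1
3 = 3·1 + 0
gcd = 1, so the inverse exists. Back-substitute:
1 = 4 − 3
1 = −15 + 4·4
So 4·4 ≡ 1 (mod 15).

4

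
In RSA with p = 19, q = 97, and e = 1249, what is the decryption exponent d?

φ(n) = (p−1)(q−1) = 18·96 = 1728.
Need d with 1249·d ≡ 1 (mod 1728). Apply the extended Euclidean algorithm:
1728 = 1*1249 + 479
1249 = 2*479 + 291
479 = 1*291 + 188
291 = 1*188 + 103
188 = 1*103 + 85
103 = 1*85 + 18
85 = 4*18 + 13
18 = 1*13 + 5
13 = 2*5 + 3
5 = 1*3 + 2
3 = 1*2 + 1
2 = 2*1 + 0
Back-substitute:
1 = 3 − 2
1 = −5 + 2·3
1 = 2·13 − 5·5
1 = −5·18 + 7·13
1 = 7·85 − 33·18
1 = −33·103 + 40·85
1 = 40·188 − 73·103
1 = −73·291 + 113·188
1 = 113·479 − 186·291
1 = −186·1249 + 485·479
1 = 485·1728 − 671·1249
So 1249·(-671) ≡ 1 (mod 1728), hence d ≡ -671 ≡ 1057 (mod 1728).

1057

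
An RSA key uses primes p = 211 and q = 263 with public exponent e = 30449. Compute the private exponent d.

φ(n) = (p−1)(q−1) = 210·262 = 55020.
Need d with 30449·d ≡ 1 (mod 55020). Apply the extended Euclidean algorithm:
55020 = 1*30449 + 24571
30449 = 1*24571 + 5878
24571 = 4*5878 + 1059
5878 = 5*1059 + 583
1059 = 1*583 + 476
583 = 1*476 + 107
476 = 4*107 + 48
107 = 2*48 + 11
48 = 4*11 + 4
11 = 2*4 + 3
4 = 1*3 + 1
3 = 3*1 + 0
Back-substitute:
1 = 4 − 3
1 = −11 + 3·4
1 = 3·48 − 13·11
1 = −13·107 + 29·48
1 = 29·476 − 129·107
1 = −129·583 + 158·476
1 = 158·1059 − 287·583
1 = −287·5878 + 1593·1059
1 = 1593·24571 − 6659·5878
1 = −6659·30449 + 8252·24571
1 = 8252·55020 − 14911·30449
So 30449·(-14911) ≡ 1 (mod 55020), hence d ≡ -14911 ≡ 40109 (mod 55020).

40109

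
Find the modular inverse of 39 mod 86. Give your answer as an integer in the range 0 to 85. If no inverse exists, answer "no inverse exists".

75

Extended Euclidean algorithm:
86 = 2·39 + 8
39 = 4·8 + 7
8 = 1·7 + 1
7 = 7·1 + 0
The gcd is 1. Working backward:
1 = 8 − 7
1 = −39 + 5·8
1 = 5·86 − 11·39
Hence 39⁻¹ ≡ -11 ≡ 75 (mod 86).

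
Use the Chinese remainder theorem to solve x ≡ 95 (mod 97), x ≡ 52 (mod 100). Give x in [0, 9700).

7952

Write x = 95 + 97·k. Then 97·k ≡ 52 − 95 ≡ 57 (mod 100).
Need 97⁻¹ mod 100. Extended Euclid on (100, 97):
100 = 1·97 + 3
97 = 32·3 + 1
3 = 3·1 + 0
Back-substitute:
1 = 97 − 32·3
1 = −32·100 + 33·97
97⁻¹ ≡ 33 (mod 100), so k ≡ 33·57 ≡ 81 (mod 100).
x = 95 + 97·81 = 7952.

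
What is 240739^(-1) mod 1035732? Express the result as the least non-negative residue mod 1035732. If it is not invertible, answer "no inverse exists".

923059

gcd(1035732, 240739) by repeated division:
1035732 = 4·240739 + 72776
240739 = 3·72776 + 22411
72776 = 3·22411 + 5543
22411 = 4·5543 + 239
5543 = 23·239 + 46
239 = 5·46 + 9
46 = 5·9 + 1
9 = 9·1 + 0
The gcd is 1. Working backward:
1 = 46 − 5·9
1 = −5·239 + 26·46
1 = 26·5543 − 603·239
1 = −603·22411 + 2438·5543
1 = 2438·72776 − 7917·22411
1 = −7917·240739 + 26189·72776
1 = 26189·1035732 − 112673·240739
Hence 240739⁻¹ ≡ -112673 ≡ 923059 (mod 1035732).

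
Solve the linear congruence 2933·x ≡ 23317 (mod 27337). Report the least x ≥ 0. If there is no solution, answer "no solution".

First find gcd(2933, 27337):
27337 = 9*2933 + 940
2933 = 3*940 + 113
940 = 8*113 + 36
113 = 3*36 + 5
36 = 7*5 + 1
5 = 5*1 + 0
gcd = 1, so a unique solution mod 27337 exists.
Back-substitute for the Bézout coefficients:
1 = 36 − 7·5
1 = −7·113 + 22·36
1 = 22·940 − 183·113
1 = −183·2933 + 571·940
1 = 571·27337 − 5322·2933
So 2933·(-5322) ≡ 1 (mod 27337), giving 2933⁻¹ ≡ 22015.
x ≡ 2933⁻¹·23317 ≡ 22015·23317 ≡ 16906 (mod 27337).

16906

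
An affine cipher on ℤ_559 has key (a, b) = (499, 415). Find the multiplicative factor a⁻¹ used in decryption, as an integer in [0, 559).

Extended Euclidean algorithm:
559 = 1×499 + 60
499 = 8×60 + 19
60 = 3×19 + 3
19 = 6×3 + 1
3 = 3×1 + 0
The gcd is 1. Working backward:
1 = 19 − 6·3
1 = −6·60 + 19·19
1 = 19·499 − 158·60
1 = −158·559 + 177·499
So 499·177 ≡ 1 (mod 559).

177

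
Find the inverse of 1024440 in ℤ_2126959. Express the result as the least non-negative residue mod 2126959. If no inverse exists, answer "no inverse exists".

Apply the Euclidean algorithm to 2126959 and 1024440:
2126959 = 2×1024440 + 78079
1024440 = 13×78079 + 9413
78079 = 8×9413 + 2775
9413 = 3×2775 + 1088
2775 = 2×1088 + 599
1088 = 1×599 + 489
599 = 1×489 + 110
489 = 4×110 + 49
110 = 2×49 + 12
49 = 4×12 + 1
12 = 12×1 + 0
The gcd is 1. Working backward:
1 = 49 − 4·12
1 = −4·110 + 9·49
1 = 9·489 − 40·110
1 = −40·599 + 49·489
1 = 49·1088 − 89·599
1 = −89·2775 + 227·1088
1 = 227·9413 − 770·2775
1 = −770·78079 + 6387·9413
1 = 6387·1024440 − 83801·78079
1 = −83801·2126959 + 173989·1024440
So 1024440·173989 ≡ 1 (mod 2126959).

173989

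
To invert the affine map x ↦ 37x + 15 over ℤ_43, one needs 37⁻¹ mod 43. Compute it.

gcd(43, 37) by repeated division:
43 = 1×37 + 6
37 = 6×6 + 1
6 = 6×1 + 0
gcd = 1, so the inverse exists. Back-substitute:
1 = 37 − 6·6
1 = −6·43 + 7·37
So 37·7 ≡ 1 (mod 43).

7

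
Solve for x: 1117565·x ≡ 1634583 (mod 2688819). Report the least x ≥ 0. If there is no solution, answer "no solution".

First find gcd(1117565, 2688819):
2688819 = 2*1117565 + 453689
1117565 = 2*453689 + 210187
453689 = 2*210187 + 33315
210187 = 6*33315 + 10297
33315 = 3*10297 + 2424
10297 = 4*2424 + 601
2424 = 4*601 + 20
601 = 30*20 + 1
20 = 20*1 + 0
gcd = 1, so a unique solution mod 2688819 exists.
Back-substitute for the Bézout coefficients:
1 = 601 − 30·20
1 = −30·2424 + 121·601
1 = 121·10297 − 514·2424
1 = −514·33315 + 1663·10297
1 = 1663·210187 − 10492·33315
1 = −10492·453689 + 22647·210187
1 = 22647·1117565 − 55786·453689
1 = −55786·2688819 + 134219·1117565
So 1117565·(134219) ≡ 1 (mod 2688819), giving 1117565⁻¹ ≡ 134219.
x ≡ 1117565⁻¹·1634583 ≡ 134219·1634583 ≡ 598191 (mod 2688819).

598191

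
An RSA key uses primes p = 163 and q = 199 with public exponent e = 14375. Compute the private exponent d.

25547

φ(n) = (p−1)(q−1) = 162·198 = 32076.
Need d with 14375·d ≡ 1 (mod 32076). Apply the extended Euclidean algorithm:
32076 = 2×14375 + 3326
14375 = 4×3326 + 1071
3326 = 3×1071 + 113
1071 = 9×113 + 54
113 = 2×54 + 5
54 = 10×5 + 4
5 = 1×4 + 1
4 = 4×1 + 0
Back-substitute:
1 = 5 − 4
1 = −54 + 11·5
1 = 11·113 − 23·54
1 = −23·1071 + 218·113
1 = 218·3326 − 677·1071
1 = −677·14375 + 2926·3326
1 = 2926·32076 − 6529·14375
So 14375·(-6529) ≡ 1 (mod 32076), hence d ≡ -6529 ≡ 25547 (mod 32076).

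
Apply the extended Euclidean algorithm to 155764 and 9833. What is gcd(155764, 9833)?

Repeated division:
155764 = 15×9833 + 8269
9833 = 1×8269 + 1564
8269 = 5×1564 + 449
1564 = 3×449 + 217
449 = 2×217 + 15
217 = 14×15 + 7
15 = 2×7 + 1
7 = 7×1 + 0
gcd(155764, 9833) = 1.
Back-substituting:
1 = 15 − 2·7
1 = −2·217 + 29·15
1 = 29·449 − 60·217
1 = −60·1564 + 209·449
1 = 209·8269 − 1105·1564
1 = −1105·9833 + 1314·8269
1 = 1314·155764 − 20815·9833
So 1 = (1314)·155764 + (-20815)·9833.

1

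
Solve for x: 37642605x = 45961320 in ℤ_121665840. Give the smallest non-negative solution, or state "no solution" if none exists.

4984872

First find gcd(37642605, 121665840):
121665840 = 3·37642605 + 8738025
37642605 = 4·8738025 + 2690505
8738025 = 3·2690505 + 666510
2690505 = 4·666510 + 24465
666510 = 27·24465 + 5955
24465 = 4·5955 + 645
5955 = 9·645 + 150
645 = 4·150 + 45
150 = 3·45 + 15
45 = 3·15 + 0
gcd = 15 and 15 | 45961320, so solutions exist. Divide through by 15: 2509507x ≡ 3064088 (mod 8111056).
Now find 2509507⁻¹ mod 8111056:
8111056 = 3*2509507 + 582535
2509507 = 4*582535 + 179367
582535 = 3*179367 + 44434
179367 = 4*44434 + 1631
44434 = 27*1631 + 397
1631 = 4*397 + 43
397 = 9*43 + 10
43 = 4*10 + 3
10 = 3*3 + 1
3 = 3*1 + 0
Back-substitute:
1 = 10 − 3·3
1 = −3·43 + 13·10
1 = 13·397 − 120·43
1 = −120·1631 + 493·397
1 = 493·44434 − 13431·1631
1 = −13431·179367 + 54217·44434
1 = 54217·582535 − 176082·179367
1 = −176082·2509507 + 758545·582535
1 = 758545·8111056 − 2451717·2509507
So 2509507·(-2451717) ≡ 1 (mod 8111056), i.e. 2509507⁻¹ ≡ 5659339.
Then x ≡ 5659339·3064088 ≡ 4984872 (mod 8111056); the smallest non-negative solution is x = 4984872.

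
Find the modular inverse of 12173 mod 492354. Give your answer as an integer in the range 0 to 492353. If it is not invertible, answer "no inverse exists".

117335

Extended Euclidean algorithm:
492354 = 40·12173 + 5434
12173 = 2·5434 + 1305
5434 = 4·1305 + 214
1305 = 6·214 + 21
214 = 10·21 + 4
21 = 5·4 + 1
4 = 4·1 + 0
Since gcd(12173, 492354) = 1, back-substitute to write 1 as a combination:
1 = 21 − 5·4
1 = −5·214 + 51·21
1 = 51·1305 − 311·214
1 = −311·5434 + 1295·1305
1 = 1295·12173 − 2901·5434
1 = −2901·492354 + 117335·12173
So 12173·117335 ≡ 1 (mod 492354).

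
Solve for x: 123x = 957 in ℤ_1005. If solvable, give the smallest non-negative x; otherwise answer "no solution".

114

First find gcd(123, 1005):
1005 = 8·123 + 21
123 = 5·21 + 18
21 = 1·18 + 3
18 = 6·3 + 0
gcd = 3 and 3 | 957, so solutions exist. Divide through by 3: 41x ≡ 319 (mod 335).
Now find 41⁻¹ mod 335:
335 = 8*41 + 7
41 = 5*7 + 6
7 = 1*6 + 1
6 = 6*1 + 0
Back-substitute:
1 = 7 − 6
1 = −41 + 6·7
1 = 6·335 − 49·41
So 41·(-49) ≡ 1 (mod 335), i.e. 41⁻¹ ≡ 286.
Then x ≡ 286·319 ≡ 114 (mod 335); the smallest non-negative solution is x = 114.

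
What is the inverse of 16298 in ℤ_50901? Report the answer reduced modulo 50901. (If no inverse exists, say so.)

35126

gcd(50901, 16298) by repeated division:
50901 = 3×16298 + 2007
16298 = 8×2007 + 242
2007 = 8×242 + 71
242 = 3×71 + 29
71 = 2×29 + 13
29 = 2×13 + 3
13 = 4×3 + 1
3 = 3×1 + 0
The gcd is 1. Working backward:
1 = 13 − 4·3
1 = −4·29 + 9·13
1 = 9·71 − 22·29
1 = −22·242 + 75·71
1 = 75·2007 − 622·242
1 = −622·16298 + 5051·2007
1 = 5051·50901 − 15775·16298
So 16298·(-15775) ≡ 1 (mod 50901), and -15775 ≡ 35126 (mod 50901).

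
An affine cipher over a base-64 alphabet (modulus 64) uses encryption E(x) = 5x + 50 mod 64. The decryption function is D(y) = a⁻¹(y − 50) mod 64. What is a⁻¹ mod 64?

Apply the Euclidean algorithm to 64 and 5:
64 = 12×5 + 4
5 = 1×4 + 1
4 = 4×1 + 0
Since gcd(5, 64) = 1, back-substitute to write 1 as a combination:
1 = 5 − 4
1 = −64 + 13·5
So 5·13 ≡ 1 (mod 64).

13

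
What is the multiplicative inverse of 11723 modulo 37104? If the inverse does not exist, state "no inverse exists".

2627

Apply the Euclidean algorithm to 37104 and 11723:
37104 = 3·11723 + 1935
11723 = 6·1935 + 113
1935 = 17·113 + 14
113 = 8·14 + 1
14 = 14·1 + 0
The gcd is 1. Working backward:
1 = 113 − 8·14
1 = −8·1935 + 137·113
1 = 137·11723 − 830·1935
1 = −830·37104 + 2627·11723
So 11723·2627 ≡ 1 (mod 37104).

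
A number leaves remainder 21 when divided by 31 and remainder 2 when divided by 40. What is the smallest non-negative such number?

362

Write x = 21 + 31·k. Then 31·k ≡ 2 − 21 ≡ 21 (mod 40).
Need 31⁻¹ mod 40. Extended Euclid on (40, 31):
40 = 1*31 + 9
31 = 3*9 + 4
9 = 2*4 + 1
4 = 4*1 + 0
Back-substitute:
1 = 9 − 2·4
1 = −2·31 + 7·9
1 = 7·40 − 9·31
31⁻¹ ≡ 31 (mod 40), so k ≡ 31·21 ≡ 11 (mod 40).
x = 21 + 31·11 = 362.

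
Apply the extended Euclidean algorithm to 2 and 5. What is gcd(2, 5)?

1

Apply Euclid's algorithm to 5 and 2:
5 = 2*2 + 1
2 = 2*1 + 0
gcd(2, 5) = 1.
Working backward:
1 = 5 − 2·2
So 1 = (1)·5 + (-2)·2.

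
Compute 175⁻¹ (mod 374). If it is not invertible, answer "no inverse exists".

Extended Euclidean algorithm:
374 = 2·175 + 24
175 = 7·24 + 7
24 = 3·7 + 3
7 = 2·3 + 1
3 = 3·1 + 0
The gcd is 1. Working backward:
1 = 7 − 2·3
1 = −2·24 + 7·7
1 = 7·175 − 51·24
1 = −51·374 + 109·175
So 175·109 ≡ 1 (mod 374).

109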